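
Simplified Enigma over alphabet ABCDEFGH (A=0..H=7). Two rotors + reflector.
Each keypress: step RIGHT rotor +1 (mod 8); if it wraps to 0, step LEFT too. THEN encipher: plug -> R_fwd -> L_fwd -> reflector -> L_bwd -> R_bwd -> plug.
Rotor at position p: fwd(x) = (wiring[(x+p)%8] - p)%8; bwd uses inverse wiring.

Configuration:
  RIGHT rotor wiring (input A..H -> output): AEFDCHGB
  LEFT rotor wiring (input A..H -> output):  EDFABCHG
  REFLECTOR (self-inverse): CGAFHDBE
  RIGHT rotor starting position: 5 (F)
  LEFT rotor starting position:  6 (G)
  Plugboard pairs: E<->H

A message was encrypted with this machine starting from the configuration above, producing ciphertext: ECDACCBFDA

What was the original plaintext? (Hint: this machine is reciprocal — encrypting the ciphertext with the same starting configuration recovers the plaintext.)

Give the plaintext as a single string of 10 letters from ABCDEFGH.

Answer: FBBBEDHAEG

Derivation:
Char 1 ('E'): step: R->6, L=6; E->plug->H->R->B->L->A->refl->C->L'->F->R'->F->plug->F
Char 2 ('C'): step: R->7, L=6; C->plug->C->R->F->L->C->refl->A->L'->B->R'->B->plug->B
Char 3 ('D'): step: R->0, L->7 (L advanced); D->plug->D->R->D->L->G->refl->B->L'->E->R'->B->plug->B
Char 4 ('A'): step: R->1, L=7; A->plug->A->R->D->L->G->refl->B->L'->E->R'->B->plug->B
Char 5 ('C'): step: R->2, L=7; C->plug->C->R->A->L->H->refl->E->L'->C->R'->H->plug->E
Char 6 ('C'): step: R->3, L=7; C->plug->C->R->E->L->B->refl->G->L'->D->R'->D->plug->D
Char 7 ('B'): step: R->4, L=7; B->plug->B->R->D->L->G->refl->B->L'->E->R'->E->plug->H
Char 8 ('F'): step: R->5, L=7; F->plug->F->R->A->L->H->refl->E->L'->C->R'->A->plug->A
Char 9 ('D'): step: R->6, L=7; D->plug->D->R->G->L->D->refl->F->L'->B->R'->H->plug->E
Char 10 ('A'): step: R->7, L=7; A->plug->A->R->C->L->E->refl->H->L'->A->R'->G->plug->G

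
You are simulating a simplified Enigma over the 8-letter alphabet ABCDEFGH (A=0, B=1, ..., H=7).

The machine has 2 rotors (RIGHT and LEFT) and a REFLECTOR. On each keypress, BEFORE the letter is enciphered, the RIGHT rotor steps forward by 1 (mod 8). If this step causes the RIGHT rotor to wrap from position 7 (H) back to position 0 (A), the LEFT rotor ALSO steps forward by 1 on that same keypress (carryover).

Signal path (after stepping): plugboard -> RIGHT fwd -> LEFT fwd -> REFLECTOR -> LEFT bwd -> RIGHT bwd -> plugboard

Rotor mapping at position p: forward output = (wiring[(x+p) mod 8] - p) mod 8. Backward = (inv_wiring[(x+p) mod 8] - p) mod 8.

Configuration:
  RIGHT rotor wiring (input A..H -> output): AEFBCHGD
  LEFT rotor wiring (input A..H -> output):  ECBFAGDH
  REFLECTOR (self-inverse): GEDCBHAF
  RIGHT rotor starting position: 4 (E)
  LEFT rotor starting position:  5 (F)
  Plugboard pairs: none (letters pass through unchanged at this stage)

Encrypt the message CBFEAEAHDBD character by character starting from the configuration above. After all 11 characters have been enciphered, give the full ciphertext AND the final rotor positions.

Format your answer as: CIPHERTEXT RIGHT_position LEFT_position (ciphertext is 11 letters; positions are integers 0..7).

Char 1 ('C'): step: R->5, L=5; C->plug->C->R->G->L->A->refl->G->L'->B->R'->B->plug->B
Char 2 ('B'): step: R->6, L=5; B->plug->B->R->F->L->E->refl->B->L'->A->R'->A->plug->A
Char 3 ('F'): step: R->7, L=5; F->plug->F->R->D->L->H->refl->F->L'->E->R'->A->plug->A
Char 4 ('E'): step: R->0, L->6 (L advanced); E->plug->E->R->C->L->G->refl->A->L'->H->R'->F->plug->F
Char 5 ('A'): step: R->1, L=6; A->plug->A->R->D->L->E->refl->B->L'->B->R'->D->plug->D
Char 6 ('E'): step: R->2, L=6; E->plug->E->R->E->L->D->refl->C->L'->G->R'->G->plug->G
Char 7 ('A'): step: R->3, L=6; A->plug->A->R->G->L->C->refl->D->L'->E->R'->C->plug->C
Char 8 ('H'): step: R->4, L=6; H->plug->H->R->F->L->H->refl->F->L'->A->R'->F->plug->F
Char 9 ('D'): step: R->5, L=6; D->plug->D->R->D->L->E->refl->B->L'->B->R'->B->plug->B
Char 10 ('B'): step: R->6, L=6; B->plug->B->R->F->L->H->refl->F->L'->A->R'->A->plug->A
Char 11 ('D'): step: R->7, L=6; D->plug->D->R->G->L->C->refl->D->L'->E->R'->A->plug->A
Final: ciphertext=BAAFDGCFBAA, RIGHT=7, LEFT=6

Answer: BAAFDGCFBAA 7 6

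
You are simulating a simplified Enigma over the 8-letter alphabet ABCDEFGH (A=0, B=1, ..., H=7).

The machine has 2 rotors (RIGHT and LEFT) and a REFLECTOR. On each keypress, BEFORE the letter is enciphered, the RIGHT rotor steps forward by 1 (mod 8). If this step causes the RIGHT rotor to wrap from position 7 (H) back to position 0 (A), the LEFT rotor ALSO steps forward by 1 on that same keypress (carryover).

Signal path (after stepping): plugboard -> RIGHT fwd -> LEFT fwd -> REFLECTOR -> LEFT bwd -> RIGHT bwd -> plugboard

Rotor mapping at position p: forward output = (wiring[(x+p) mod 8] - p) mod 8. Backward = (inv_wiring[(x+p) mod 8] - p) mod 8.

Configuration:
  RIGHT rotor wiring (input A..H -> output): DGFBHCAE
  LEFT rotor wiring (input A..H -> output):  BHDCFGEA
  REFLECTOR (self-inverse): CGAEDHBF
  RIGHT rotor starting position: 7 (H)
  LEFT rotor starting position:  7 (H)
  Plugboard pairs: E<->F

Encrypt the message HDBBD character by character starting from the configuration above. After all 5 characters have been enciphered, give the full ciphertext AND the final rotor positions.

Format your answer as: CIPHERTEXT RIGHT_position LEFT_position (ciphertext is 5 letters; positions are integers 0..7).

Char 1 ('H'): step: R->0, L->0 (L advanced); H->plug->H->R->E->L->F->refl->H->L'->B->R'->D->plug->D
Char 2 ('D'): step: R->1, L=0; D->plug->D->R->G->L->E->refl->D->L'->C->R'->H->plug->H
Char 3 ('B'): step: R->2, L=0; B->plug->B->R->H->L->A->refl->C->L'->D->R'->A->plug->A
Char 4 ('B'): step: R->3, L=0; B->plug->B->R->E->L->F->refl->H->L'->B->R'->E->plug->F
Char 5 ('D'): step: R->4, L=0; D->plug->D->R->A->L->B->refl->G->L'->F->R'->H->plug->H
Final: ciphertext=DHAFH, RIGHT=4, LEFT=0

Answer: DHAFH 4 0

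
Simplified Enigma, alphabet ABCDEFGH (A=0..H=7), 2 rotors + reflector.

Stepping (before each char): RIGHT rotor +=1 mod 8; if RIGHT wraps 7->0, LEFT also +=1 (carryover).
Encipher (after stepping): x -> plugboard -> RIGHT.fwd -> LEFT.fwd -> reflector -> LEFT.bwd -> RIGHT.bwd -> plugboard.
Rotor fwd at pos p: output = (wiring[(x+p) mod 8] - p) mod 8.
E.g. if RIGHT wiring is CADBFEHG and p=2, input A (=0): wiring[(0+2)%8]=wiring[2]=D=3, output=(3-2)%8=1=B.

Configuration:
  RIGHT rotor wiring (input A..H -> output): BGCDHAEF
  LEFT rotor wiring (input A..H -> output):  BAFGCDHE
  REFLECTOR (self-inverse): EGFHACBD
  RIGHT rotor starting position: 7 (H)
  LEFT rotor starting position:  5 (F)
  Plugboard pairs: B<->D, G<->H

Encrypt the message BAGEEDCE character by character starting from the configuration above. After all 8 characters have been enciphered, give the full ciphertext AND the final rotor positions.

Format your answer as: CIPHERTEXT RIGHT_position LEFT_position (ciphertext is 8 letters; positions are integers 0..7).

Char 1 ('B'): step: R->0, L->6 (L advanced); B->plug->D->R->D->L->C->refl->F->L'->H->R'->E->plug->E
Char 2 ('A'): step: R->1, L=6; A->plug->A->R->F->L->A->refl->E->L'->G->R'->D->plug->B
Char 3 ('G'): step: R->2, L=6; G->plug->H->R->E->L->H->refl->D->L'->C->R'->E->plug->E
Char 4 ('E'): step: R->3, L=6; E->plug->E->R->C->L->D->refl->H->L'->E->R'->B->plug->D
Char 5 ('E'): step: R->4, L=6; E->plug->E->R->F->L->A->refl->E->L'->G->R'->G->plug->H
Char 6 ('D'): step: R->5, L=6; D->plug->B->R->H->L->F->refl->C->L'->D->R'->A->plug->A
Char 7 ('C'): step: R->6, L=6; C->plug->C->R->D->L->C->refl->F->L'->H->R'->B->plug->D
Char 8 ('E'): step: R->7, L=6; E->plug->E->R->E->L->H->refl->D->L'->C->R'->B->plug->D
Final: ciphertext=EBEDHADD, RIGHT=7, LEFT=6

Answer: EBEDHADD 7 6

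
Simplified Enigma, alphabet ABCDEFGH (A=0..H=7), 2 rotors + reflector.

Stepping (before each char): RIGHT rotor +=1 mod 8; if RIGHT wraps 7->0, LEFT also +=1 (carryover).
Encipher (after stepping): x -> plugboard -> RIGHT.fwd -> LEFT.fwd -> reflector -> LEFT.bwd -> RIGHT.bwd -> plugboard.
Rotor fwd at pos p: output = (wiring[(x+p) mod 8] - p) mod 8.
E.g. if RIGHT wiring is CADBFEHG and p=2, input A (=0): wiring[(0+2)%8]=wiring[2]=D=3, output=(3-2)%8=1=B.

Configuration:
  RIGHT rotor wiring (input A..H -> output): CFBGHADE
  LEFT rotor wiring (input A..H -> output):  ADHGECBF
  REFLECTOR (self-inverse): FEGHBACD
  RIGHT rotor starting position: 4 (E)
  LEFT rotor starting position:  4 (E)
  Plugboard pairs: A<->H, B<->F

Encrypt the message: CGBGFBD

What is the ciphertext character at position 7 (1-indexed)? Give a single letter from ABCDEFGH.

Char 1 ('C'): step: R->5, L=4; C->plug->C->R->H->L->C->refl->G->L'->B->R'->G->plug->G
Char 2 ('G'): step: R->6, L=4; G->plug->G->R->B->L->G->refl->C->L'->H->R'->D->plug->D
Char 3 ('B'): step: R->7, L=4; B->plug->F->R->A->L->A->refl->F->L'->C->R'->D->plug->D
Char 4 ('G'): step: R->0, L->5 (L advanced); G->plug->G->R->D->L->D->refl->H->L'->H->R'->E->plug->E
Char 5 ('F'): step: R->1, L=5; F->plug->B->R->A->L->F->refl->A->L'->C->R'->F->plug->B
Char 6 ('B'): step: R->2, L=5; B->plug->F->R->C->L->A->refl->F->L'->A->R'->G->plug->G
Char 7 ('D'): step: R->3, L=5; D->plug->D->R->A->L->F->refl->A->L'->C->R'->G->plug->G

G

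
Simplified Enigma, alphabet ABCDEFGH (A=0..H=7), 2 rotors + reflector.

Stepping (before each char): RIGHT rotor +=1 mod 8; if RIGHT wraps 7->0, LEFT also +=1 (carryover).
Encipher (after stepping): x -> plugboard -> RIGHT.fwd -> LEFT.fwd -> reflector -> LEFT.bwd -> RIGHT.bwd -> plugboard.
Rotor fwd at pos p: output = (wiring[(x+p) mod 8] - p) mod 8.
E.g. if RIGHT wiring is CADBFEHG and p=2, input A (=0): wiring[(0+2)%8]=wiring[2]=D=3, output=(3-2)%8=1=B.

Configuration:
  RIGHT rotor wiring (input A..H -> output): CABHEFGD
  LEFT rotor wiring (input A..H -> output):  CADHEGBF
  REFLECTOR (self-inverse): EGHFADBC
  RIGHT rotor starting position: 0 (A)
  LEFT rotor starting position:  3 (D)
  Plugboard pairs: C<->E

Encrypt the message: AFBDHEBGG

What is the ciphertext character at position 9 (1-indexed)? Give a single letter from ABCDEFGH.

Char 1 ('A'): step: R->1, L=3; A->plug->A->R->H->L->A->refl->E->L'->A->R'->B->plug->B
Char 2 ('F'): step: R->2, L=3; F->plug->F->R->B->L->B->refl->G->L'->D->R'->D->plug->D
Char 3 ('B'): step: R->3, L=3; B->plug->B->R->B->L->B->refl->G->L'->D->R'->D->plug->D
Char 4 ('D'): step: R->4, L=3; D->plug->D->R->H->L->A->refl->E->L'->A->R'->A->plug->A
Char 5 ('H'): step: R->5, L=3; H->plug->H->R->H->L->A->refl->E->L'->A->R'->A->plug->A
Char 6 ('E'): step: R->6, L=3; E->plug->C->R->E->L->C->refl->H->L'->F->R'->B->plug->B
Char 7 ('B'): step: R->7, L=3; B->plug->B->R->D->L->G->refl->B->L'->B->R'->C->plug->E
Char 8 ('G'): step: R->0, L->4 (L advanced); G->plug->G->R->G->L->H->refl->C->L'->B->R'->C->plug->E
Char 9 ('G'): step: R->1, L=4; G->plug->G->R->C->L->F->refl->D->L'->H->R'->A->plug->A

A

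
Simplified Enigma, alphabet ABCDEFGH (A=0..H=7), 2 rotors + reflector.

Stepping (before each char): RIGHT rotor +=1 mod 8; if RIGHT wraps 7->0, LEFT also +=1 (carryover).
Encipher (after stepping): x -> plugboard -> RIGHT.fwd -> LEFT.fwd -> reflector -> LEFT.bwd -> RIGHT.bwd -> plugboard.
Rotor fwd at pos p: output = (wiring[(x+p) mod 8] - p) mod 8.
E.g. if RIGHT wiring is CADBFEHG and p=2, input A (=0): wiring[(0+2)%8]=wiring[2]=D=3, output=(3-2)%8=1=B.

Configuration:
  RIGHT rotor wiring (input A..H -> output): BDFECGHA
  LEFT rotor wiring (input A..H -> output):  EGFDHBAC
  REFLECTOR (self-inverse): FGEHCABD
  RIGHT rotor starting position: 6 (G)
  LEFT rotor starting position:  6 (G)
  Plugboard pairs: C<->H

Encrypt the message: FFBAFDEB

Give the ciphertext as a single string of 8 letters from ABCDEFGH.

Answer: EDFGDADC

Derivation:
Char 1 ('F'): step: R->7, L=6; F->plug->F->R->D->L->A->refl->F->L'->F->R'->E->plug->E
Char 2 ('F'): step: R->0, L->7 (L advanced); F->plug->F->R->G->L->C->refl->E->L'->E->R'->D->plug->D
Char 3 ('B'): step: R->1, L=7; B->plug->B->R->E->L->E->refl->C->L'->G->R'->F->plug->F
Char 4 ('A'): step: R->2, L=7; A->plug->A->R->D->L->G->refl->B->L'->H->R'->G->plug->G
Char 5 ('F'): step: R->3, L=7; F->plug->F->R->G->L->C->refl->E->L'->E->R'->D->plug->D
Char 6 ('D'): step: R->4, L=7; D->plug->D->R->E->L->E->refl->C->L'->G->R'->A->plug->A
Char 7 ('E'): step: R->5, L=7; E->plug->E->R->G->L->C->refl->E->L'->E->R'->D->plug->D
Char 8 ('B'): step: R->6, L=7; B->plug->B->R->C->L->H->refl->D->L'->A->R'->H->plug->C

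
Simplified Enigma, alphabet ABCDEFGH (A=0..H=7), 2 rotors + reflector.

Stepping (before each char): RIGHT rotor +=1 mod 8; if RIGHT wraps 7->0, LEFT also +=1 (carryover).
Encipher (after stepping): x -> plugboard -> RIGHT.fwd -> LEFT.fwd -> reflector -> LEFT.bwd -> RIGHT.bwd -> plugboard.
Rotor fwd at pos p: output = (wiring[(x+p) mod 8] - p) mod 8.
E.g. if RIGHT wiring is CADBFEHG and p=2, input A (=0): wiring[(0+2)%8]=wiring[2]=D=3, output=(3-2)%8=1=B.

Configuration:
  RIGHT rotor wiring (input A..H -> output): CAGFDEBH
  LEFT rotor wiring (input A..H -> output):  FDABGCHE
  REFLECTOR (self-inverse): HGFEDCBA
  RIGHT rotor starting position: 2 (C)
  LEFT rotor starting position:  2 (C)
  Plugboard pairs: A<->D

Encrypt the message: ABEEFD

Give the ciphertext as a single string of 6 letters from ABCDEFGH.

Char 1 ('A'): step: R->3, L=2; A->plug->D->R->G->L->D->refl->E->L'->C->R'->A->plug->D
Char 2 ('B'): step: R->4, L=2; B->plug->B->R->A->L->G->refl->B->L'->H->R'->A->plug->D
Char 3 ('E'): step: R->5, L=2; E->plug->E->R->D->L->A->refl->H->L'->B->R'->F->plug->F
Char 4 ('E'): step: R->6, L=2; E->plug->E->R->A->L->G->refl->B->L'->H->R'->F->plug->F
Char 5 ('F'): step: R->7, L=2; F->plug->F->R->E->L->F->refl->C->L'->F->R'->G->plug->G
Char 6 ('D'): step: R->0, L->3 (L advanced); D->plug->A->R->C->L->H->refl->A->L'->G->R'->C->plug->C

Answer: DDFFGC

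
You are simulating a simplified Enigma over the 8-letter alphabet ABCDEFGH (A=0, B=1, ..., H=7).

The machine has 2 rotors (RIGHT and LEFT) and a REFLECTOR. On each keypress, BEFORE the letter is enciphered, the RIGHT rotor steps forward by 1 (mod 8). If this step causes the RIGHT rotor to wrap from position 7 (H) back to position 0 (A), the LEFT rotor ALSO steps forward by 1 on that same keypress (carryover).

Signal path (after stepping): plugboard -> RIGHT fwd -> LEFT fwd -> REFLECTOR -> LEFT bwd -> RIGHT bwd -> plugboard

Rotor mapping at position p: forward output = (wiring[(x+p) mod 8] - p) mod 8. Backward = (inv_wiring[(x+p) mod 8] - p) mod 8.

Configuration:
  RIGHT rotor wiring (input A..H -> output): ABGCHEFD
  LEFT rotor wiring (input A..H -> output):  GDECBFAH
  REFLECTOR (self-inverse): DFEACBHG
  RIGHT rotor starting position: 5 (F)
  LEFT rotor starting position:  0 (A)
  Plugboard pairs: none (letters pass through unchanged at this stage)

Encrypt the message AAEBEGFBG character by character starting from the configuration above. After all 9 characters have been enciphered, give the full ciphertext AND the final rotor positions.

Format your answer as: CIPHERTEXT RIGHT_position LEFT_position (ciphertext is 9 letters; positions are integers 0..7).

Answer: EGDDFFHED 6 1

Derivation:
Char 1 ('A'): step: R->6, L=0; A->plug->A->R->H->L->H->refl->G->L'->A->R'->E->plug->E
Char 2 ('A'): step: R->7, L=0; A->plug->A->R->E->L->B->refl->F->L'->F->R'->G->plug->G
Char 3 ('E'): step: R->0, L->1 (L advanced); E->plug->E->R->H->L->F->refl->B->L'->C->R'->D->plug->D
Char 4 ('B'): step: R->1, L=1; B->plug->B->R->F->L->H->refl->G->L'->G->R'->D->plug->D
Char 5 ('E'): step: R->2, L=1; E->plug->E->R->D->L->A->refl->D->L'->B->R'->F->plug->F
Char 6 ('G'): step: R->3, L=1; G->plug->G->R->G->L->G->refl->H->L'->F->R'->F->plug->F
Char 7 ('F'): step: R->4, L=1; F->plug->F->R->F->L->H->refl->G->L'->G->R'->H->plug->H
Char 8 ('B'): step: R->5, L=1; B->plug->B->R->A->L->C->refl->E->L'->E->R'->E->plug->E
Char 9 ('G'): step: R->6, L=1; G->plug->G->R->B->L->D->refl->A->L'->D->R'->D->plug->D
Final: ciphertext=EGDDFFHED, RIGHT=6, LEFT=1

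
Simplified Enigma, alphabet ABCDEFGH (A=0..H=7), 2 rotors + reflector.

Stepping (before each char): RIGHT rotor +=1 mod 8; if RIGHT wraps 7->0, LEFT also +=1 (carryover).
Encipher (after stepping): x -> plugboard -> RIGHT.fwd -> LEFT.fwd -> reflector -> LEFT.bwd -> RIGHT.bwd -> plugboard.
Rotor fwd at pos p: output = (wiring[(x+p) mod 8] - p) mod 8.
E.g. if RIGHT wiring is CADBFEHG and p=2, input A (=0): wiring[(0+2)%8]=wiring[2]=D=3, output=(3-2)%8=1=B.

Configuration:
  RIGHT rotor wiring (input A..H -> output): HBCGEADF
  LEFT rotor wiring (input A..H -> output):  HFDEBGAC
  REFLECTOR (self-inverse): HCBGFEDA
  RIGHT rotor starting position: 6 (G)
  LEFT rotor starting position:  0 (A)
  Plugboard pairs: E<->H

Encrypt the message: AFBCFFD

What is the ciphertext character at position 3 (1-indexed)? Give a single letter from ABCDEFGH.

Char 1 ('A'): step: R->7, L=0; A->plug->A->R->G->L->A->refl->H->L'->A->R'->B->plug->B
Char 2 ('F'): step: R->0, L->1 (L advanced); F->plug->F->R->A->L->E->refl->F->L'->E->R'->E->plug->H
Char 3 ('B'): step: R->1, L=1; B->plug->B->R->B->L->C->refl->B->L'->G->R'->H->plug->E

E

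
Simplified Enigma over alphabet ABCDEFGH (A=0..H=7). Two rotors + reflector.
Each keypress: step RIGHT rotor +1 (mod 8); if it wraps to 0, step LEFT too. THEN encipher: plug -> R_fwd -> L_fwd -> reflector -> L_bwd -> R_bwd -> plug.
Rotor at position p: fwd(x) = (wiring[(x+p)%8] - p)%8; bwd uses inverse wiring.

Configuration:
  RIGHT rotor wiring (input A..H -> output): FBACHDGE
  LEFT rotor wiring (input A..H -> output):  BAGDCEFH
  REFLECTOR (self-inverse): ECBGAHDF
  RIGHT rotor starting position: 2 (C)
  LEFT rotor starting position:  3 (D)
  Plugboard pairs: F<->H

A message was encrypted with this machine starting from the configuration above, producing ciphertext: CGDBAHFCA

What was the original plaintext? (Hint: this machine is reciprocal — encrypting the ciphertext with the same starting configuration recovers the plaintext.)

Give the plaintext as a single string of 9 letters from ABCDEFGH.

Answer: BDEGFCBDB

Derivation:
Char 1 ('C'): step: R->3, L=3; C->plug->C->R->A->L->A->refl->E->L'->E->R'->B->plug->B
Char 2 ('G'): step: R->4, L=3; G->plug->G->R->E->L->E->refl->A->L'->A->R'->D->plug->D
Char 3 ('D'): step: R->5, L=3; D->plug->D->R->A->L->A->refl->E->L'->E->R'->E->plug->E
Char 4 ('B'): step: R->6, L=3; B->plug->B->R->G->L->F->refl->H->L'->B->R'->G->plug->G
Char 5 ('A'): step: R->7, L=3; A->plug->A->R->F->L->G->refl->D->L'->H->R'->H->plug->F
Char 6 ('H'): step: R->0, L->4 (L advanced); H->plug->F->R->D->L->D->refl->G->L'->A->R'->C->plug->C
Char 7 ('F'): step: R->1, L=4; F->plug->H->R->E->L->F->refl->H->L'->H->R'->B->plug->B
Char 8 ('C'): step: R->2, L=4; C->plug->C->R->F->L->E->refl->A->L'->B->R'->D->plug->D
Char 9 ('A'): step: R->3, L=4; A->plug->A->R->H->L->H->refl->F->L'->E->R'->B->plug->B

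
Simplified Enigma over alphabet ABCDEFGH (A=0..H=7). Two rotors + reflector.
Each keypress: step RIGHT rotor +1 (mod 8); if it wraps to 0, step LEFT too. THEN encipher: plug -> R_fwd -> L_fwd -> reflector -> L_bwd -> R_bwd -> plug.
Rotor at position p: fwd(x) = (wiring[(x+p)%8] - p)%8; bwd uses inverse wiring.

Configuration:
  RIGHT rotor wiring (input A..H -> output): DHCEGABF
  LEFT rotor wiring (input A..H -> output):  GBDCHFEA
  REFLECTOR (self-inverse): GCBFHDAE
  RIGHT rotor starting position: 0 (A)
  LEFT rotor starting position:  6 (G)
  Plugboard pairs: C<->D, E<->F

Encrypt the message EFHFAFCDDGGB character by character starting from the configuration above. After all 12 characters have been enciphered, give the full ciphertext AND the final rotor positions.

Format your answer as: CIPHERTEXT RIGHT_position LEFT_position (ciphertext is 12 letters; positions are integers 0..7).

Answer: HHDDBABEBEHF 4 7

Derivation:
Char 1 ('E'): step: R->1, L=6; E->plug->F->R->A->L->G->refl->A->L'->C->R'->H->plug->H
Char 2 ('F'): step: R->2, L=6; F->plug->E->R->H->L->H->refl->E->L'->F->R'->H->plug->H
Char 3 ('H'): step: R->3, L=6; H->plug->H->R->H->L->H->refl->E->L'->F->R'->C->plug->D
Char 4 ('F'): step: R->4, L=6; F->plug->E->R->H->L->H->refl->E->L'->F->R'->C->plug->D
Char 5 ('A'): step: R->5, L=6; A->plug->A->R->D->L->D->refl->F->L'->E->R'->B->plug->B
Char 6 ('F'): step: R->6, L=6; F->plug->E->R->E->L->F->refl->D->L'->D->R'->A->plug->A
Char 7 ('C'): step: R->7, L=6; C->plug->D->R->D->L->D->refl->F->L'->E->R'->B->plug->B
Char 8 ('D'): step: R->0, L->7 (L advanced); D->plug->C->R->C->L->C->refl->B->L'->A->R'->F->plug->E
Char 9 ('D'): step: R->1, L=7; D->plug->C->R->D->L->E->refl->H->L'->B->R'->B->plug->B
Char 10 ('G'): step: R->2, L=7; G->plug->G->R->B->L->H->refl->E->L'->D->R'->F->plug->E
Char 11 ('G'): step: R->3, L=7; G->plug->G->R->E->L->D->refl->F->L'->H->R'->H->plug->H
Char 12 ('B'): step: R->4, L=7; B->plug->B->R->E->L->D->refl->F->L'->H->R'->E->plug->F
Final: ciphertext=HHDDBABEBEHF, RIGHT=4, LEFT=7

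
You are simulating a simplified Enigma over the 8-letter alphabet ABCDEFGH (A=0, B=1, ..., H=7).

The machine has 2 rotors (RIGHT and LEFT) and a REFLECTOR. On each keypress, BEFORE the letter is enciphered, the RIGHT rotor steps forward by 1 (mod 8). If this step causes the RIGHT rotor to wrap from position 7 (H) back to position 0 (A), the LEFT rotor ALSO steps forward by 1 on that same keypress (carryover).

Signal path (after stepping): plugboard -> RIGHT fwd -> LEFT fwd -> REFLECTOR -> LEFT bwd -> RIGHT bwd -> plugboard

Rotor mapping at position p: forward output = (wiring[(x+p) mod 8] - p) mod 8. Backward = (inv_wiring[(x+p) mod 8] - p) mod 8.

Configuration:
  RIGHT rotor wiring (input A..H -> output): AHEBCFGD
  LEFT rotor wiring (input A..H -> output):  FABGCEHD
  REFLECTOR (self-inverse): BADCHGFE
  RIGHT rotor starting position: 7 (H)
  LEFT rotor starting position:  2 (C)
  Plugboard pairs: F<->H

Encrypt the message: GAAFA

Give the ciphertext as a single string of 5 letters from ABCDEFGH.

Answer: BFEDD

Derivation:
Char 1 ('G'): step: R->0, L->3 (L advanced); G->plug->G->R->G->L->F->refl->G->L'->H->R'->B->plug->B
Char 2 ('A'): step: R->1, L=3; A->plug->A->R->G->L->F->refl->G->L'->H->R'->H->plug->F
Char 3 ('A'): step: R->2, L=3; A->plug->A->R->C->L->B->refl->A->L'->E->R'->E->plug->E
Char 4 ('F'): step: R->3, L=3; F->plug->H->R->B->L->H->refl->E->L'->D->R'->D->plug->D
Char 5 ('A'): step: R->4, L=3; A->plug->A->R->G->L->F->refl->G->L'->H->R'->D->plug->D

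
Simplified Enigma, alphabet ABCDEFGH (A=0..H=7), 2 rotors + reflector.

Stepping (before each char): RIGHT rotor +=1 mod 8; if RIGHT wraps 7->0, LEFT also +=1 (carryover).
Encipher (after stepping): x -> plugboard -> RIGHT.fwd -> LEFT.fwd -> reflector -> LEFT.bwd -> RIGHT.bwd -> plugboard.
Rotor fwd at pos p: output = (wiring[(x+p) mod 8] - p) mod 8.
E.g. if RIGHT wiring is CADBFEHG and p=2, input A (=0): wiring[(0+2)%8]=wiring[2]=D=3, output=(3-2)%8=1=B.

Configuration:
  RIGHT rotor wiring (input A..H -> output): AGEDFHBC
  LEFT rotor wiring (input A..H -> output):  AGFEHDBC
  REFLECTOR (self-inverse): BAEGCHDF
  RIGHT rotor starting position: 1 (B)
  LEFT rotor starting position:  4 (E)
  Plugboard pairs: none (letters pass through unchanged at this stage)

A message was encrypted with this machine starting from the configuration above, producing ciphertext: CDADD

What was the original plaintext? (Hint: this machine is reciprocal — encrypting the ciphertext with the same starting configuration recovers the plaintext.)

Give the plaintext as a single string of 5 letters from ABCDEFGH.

Char 1 ('C'): step: R->2, L=4; C->plug->C->R->D->L->G->refl->D->L'->A->R'->F->plug->F
Char 2 ('D'): step: R->3, L=4; D->plug->D->R->G->L->B->refl->A->L'->H->R'->E->plug->E
Char 3 ('A'): step: R->4, L=4; A->plug->A->R->B->L->H->refl->F->L'->C->R'->F->plug->F
Char 4 ('D'): step: R->5, L=4; D->plug->D->R->D->L->G->refl->D->L'->A->R'->H->plug->H
Char 5 ('D'): step: R->6, L=4; D->plug->D->R->A->L->D->refl->G->L'->D->R'->A->plug->A

Answer: FEFHA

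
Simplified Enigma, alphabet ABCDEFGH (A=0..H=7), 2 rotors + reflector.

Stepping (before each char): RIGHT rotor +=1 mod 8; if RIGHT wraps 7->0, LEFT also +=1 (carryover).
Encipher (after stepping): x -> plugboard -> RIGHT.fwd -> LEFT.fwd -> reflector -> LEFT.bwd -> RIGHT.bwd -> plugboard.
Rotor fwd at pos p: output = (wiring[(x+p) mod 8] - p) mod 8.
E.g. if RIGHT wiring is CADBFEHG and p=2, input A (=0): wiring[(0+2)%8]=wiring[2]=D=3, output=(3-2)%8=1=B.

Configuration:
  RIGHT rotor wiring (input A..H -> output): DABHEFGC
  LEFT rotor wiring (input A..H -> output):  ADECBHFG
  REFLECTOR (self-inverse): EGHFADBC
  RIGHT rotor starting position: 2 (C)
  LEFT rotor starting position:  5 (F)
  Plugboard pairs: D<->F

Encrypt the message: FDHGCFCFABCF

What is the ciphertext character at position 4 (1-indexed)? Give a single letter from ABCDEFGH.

Char 1 ('F'): step: R->3, L=5; F->plug->D->R->D->L->D->refl->F->L'->G->R'->H->plug->H
Char 2 ('D'): step: R->4, L=5; D->plug->F->R->E->L->G->refl->B->L'->C->R'->C->plug->C
Char 3 ('H'): step: R->5, L=5; H->plug->H->R->H->L->E->refl->A->L'->B->R'->B->plug->B
Char 4 ('G'): step: R->6, L=5; G->plug->G->R->G->L->F->refl->D->L'->D->R'->E->plug->E

E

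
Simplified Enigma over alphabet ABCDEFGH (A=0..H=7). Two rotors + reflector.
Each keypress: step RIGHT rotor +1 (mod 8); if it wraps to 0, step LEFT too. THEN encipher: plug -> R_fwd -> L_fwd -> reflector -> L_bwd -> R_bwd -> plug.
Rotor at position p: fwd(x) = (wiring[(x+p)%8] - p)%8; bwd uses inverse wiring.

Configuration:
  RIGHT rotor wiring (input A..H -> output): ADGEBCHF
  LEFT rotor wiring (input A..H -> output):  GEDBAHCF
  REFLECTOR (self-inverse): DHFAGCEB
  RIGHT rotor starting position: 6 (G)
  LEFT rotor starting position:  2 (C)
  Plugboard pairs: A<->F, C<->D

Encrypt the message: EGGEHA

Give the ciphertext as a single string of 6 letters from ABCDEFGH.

Char 1 ('E'): step: R->7, L=2; E->plug->E->R->F->L->D->refl->A->L'->E->R'->C->plug->D
Char 2 ('G'): step: R->0, L->3 (L advanced); G->plug->G->R->H->L->A->refl->D->L'->F->R'->H->plug->H
Char 3 ('G'): step: R->1, L=3; G->plug->G->R->E->L->C->refl->F->L'->B->R'->E->plug->E
Char 4 ('E'): step: R->2, L=3; E->plug->E->R->F->L->D->refl->A->L'->H->R'->C->plug->D
Char 5 ('H'): step: R->3, L=3; H->plug->H->R->D->L->H->refl->B->L'->G->R'->B->plug->B
Char 6 ('A'): step: R->4, L=3; A->plug->F->R->H->L->A->refl->D->L'->F->R'->A->plug->F

Answer: DHEDBF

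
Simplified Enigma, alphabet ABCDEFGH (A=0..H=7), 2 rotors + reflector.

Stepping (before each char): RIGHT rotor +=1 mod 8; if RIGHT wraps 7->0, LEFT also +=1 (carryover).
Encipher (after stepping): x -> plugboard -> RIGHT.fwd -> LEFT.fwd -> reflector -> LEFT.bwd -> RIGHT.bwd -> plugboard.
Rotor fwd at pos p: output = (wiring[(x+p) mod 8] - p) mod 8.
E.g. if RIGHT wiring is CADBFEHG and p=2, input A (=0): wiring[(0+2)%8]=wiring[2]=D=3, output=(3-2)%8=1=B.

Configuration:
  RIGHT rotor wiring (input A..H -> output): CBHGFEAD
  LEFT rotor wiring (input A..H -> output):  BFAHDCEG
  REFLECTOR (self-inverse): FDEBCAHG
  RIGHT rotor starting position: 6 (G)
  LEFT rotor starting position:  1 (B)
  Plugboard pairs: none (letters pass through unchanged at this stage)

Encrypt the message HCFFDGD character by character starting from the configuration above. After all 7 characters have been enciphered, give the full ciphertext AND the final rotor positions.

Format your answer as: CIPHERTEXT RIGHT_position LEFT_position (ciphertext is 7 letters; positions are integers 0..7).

Char 1 ('H'): step: R->7, L=1; H->plug->H->R->B->L->H->refl->G->L'->C->R'->C->plug->C
Char 2 ('C'): step: R->0, L->2 (L advanced); C->plug->C->R->H->L->D->refl->B->L'->C->R'->A->plug->A
Char 3 ('F'): step: R->1, L=2; F->plug->F->R->H->L->D->refl->B->L'->C->R'->G->plug->G
Char 4 ('F'): step: R->2, L=2; F->plug->F->R->B->L->F->refl->A->L'->D->R'->C->plug->C
Char 5 ('D'): step: R->3, L=2; D->plug->D->R->F->L->E->refl->C->L'->E->R'->H->plug->H
Char 6 ('G'): step: R->4, L=2; G->plug->G->R->D->L->A->refl->F->L'->B->R'->A->plug->A
Char 7 ('D'): step: R->5, L=2; D->plug->D->R->F->L->E->refl->C->L'->E->R'->E->plug->E
Final: ciphertext=CAGCHAE, RIGHT=5, LEFT=2

Answer: CAGCHAE 5 2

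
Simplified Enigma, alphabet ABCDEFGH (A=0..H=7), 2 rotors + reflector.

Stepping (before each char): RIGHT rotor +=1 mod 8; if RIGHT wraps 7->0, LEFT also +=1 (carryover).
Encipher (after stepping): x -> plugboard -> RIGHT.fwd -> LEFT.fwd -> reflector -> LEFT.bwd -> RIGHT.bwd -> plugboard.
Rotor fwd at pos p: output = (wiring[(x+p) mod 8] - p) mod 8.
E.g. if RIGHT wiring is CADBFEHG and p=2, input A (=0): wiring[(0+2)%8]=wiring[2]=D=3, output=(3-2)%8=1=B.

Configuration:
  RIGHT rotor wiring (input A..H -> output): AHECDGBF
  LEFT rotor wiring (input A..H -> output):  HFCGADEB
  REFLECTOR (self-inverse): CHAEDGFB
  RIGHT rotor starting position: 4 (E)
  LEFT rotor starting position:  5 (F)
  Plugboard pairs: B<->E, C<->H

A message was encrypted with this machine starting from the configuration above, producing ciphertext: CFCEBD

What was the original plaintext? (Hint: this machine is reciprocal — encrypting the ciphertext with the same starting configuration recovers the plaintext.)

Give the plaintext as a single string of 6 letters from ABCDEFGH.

Char 1 ('C'): step: R->5, L=5; C->plug->H->R->G->L->B->refl->H->L'->B->R'->A->plug->A
Char 2 ('F'): step: R->6, L=5; F->plug->F->R->E->L->A->refl->C->L'->D->R'->A->plug->A
Char 3 ('C'): step: R->7, L=5; C->plug->H->R->C->L->E->refl->D->L'->H->R'->G->plug->G
Char 4 ('E'): step: R->0, L->6 (L advanced); E->plug->B->R->H->L->F->refl->G->L'->A->R'->A->plug->A
Char 5 ('B'): step: R->1, L=6; B->plug->E->R->F->L->A->refl->C->L'->G->R'->A->plug->A
Char 6 ('D'): step: R->2, L=6; D->plug->D->R->E->L->E->refl->D->L'->B->R'->C->plug->H

Answer: AAGAAH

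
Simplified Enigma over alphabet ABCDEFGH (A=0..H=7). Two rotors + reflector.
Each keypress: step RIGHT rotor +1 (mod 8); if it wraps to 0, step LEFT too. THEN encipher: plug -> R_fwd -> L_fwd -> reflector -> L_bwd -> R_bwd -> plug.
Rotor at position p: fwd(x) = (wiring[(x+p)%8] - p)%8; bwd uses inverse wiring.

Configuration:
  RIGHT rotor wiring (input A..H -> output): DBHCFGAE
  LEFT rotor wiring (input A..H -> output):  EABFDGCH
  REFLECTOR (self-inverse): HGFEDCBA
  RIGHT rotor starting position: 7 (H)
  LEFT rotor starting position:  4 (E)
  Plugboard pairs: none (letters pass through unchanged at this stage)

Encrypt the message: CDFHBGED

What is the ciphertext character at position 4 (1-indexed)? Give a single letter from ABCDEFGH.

Char 1 ('C'): step: R->0, L->5 (L advanced); C->plug->C->R->H->L->G->refl->B->L'->A->R'->G->plug->G
Char 2 ('D'): step: R->1, L=5; D->plug->D->R->E->L->D->refl->E->L'->F->R'->E->plug->E
Char 3 ('F'): step: R->2, L=5; F->plug->F->R->C->L->C->refl->F->L'->B->R'->G->plug->G
Char 4 ('H'): step: R->3, L=5; H->plug->H->R->E->L->D->refl->E->L'->F->R'->D->plug->D

D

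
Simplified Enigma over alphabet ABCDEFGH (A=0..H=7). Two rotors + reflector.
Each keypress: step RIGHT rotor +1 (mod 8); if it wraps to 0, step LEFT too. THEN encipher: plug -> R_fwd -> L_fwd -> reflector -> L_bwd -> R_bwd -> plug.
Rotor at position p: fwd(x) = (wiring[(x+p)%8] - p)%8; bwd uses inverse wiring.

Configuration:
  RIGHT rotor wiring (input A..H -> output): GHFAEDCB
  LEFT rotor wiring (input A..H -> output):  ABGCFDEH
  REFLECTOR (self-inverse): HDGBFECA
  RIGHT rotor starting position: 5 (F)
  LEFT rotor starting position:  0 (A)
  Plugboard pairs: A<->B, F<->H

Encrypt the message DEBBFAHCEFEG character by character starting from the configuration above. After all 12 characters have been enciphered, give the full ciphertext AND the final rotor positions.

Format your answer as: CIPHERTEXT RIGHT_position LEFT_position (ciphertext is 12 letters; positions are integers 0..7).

Char 1 ('D'): step: R->6, L=0; D->plug->D->R->B->L->B->refl->D->L'->F->R'->H->plug->F
Char 2 ('E'): step: R->7, L=0; E->plug->E->R->B->L->B->refl->D->L'->F->R'->F->plug->H
Char 3 ('B'): step: R->0, L->1 (L advanced); B->plug->A->R->G->L->G->refl->C->L'->E->R'->E->plug->E
Char 4 ('B'): step: R->1, L=1; B->plug->A->R->G->L->G->refl->C->L'->E->R'->B->plug->A
Char 5 ('F'): step: R->2, L=1; F->plug->H->R->F->L->D->refl->B->L'->C->R'->C->plug->C
Char 6 ('A'): step: R->3, L=1; A->plug->B->R->B->L->F->refl->E->L'->D->R'->F->plug->H
Char 7 ('H'): step: R->4, L=1; H->plug->F->R->D->L->E->refl->F->L'->B->R'->G->plug->G
Char 8 ('C'): step: R->5, L=1; C->plug->C->R->E->L->C->refl->G->L'->G->R'->A->plug->B
Char 9 ('E'): step: R->6, L=1; E->plug->E->R->H->L->H->refl->A->L'->A->R'->C->plug->C
Char 10 ('F'): step: R->7, L=1; F->plug->H->R->D->L->E->refl->F->L'->B->R'->E->plug->E
Char 11 ('E'): step: R->0, L->2 (L advanced); E->plug->E->R->E->L->C->refl->G->L'->G->R'->A->plug->B
Char 12 ('G'): step: R->1, L=2; G->plug->G->R->A->L->E->refl->F->L'->F->R'->H->plug->F
Final: ciphertext=FHEACHGBCEBF, RIGHT=1, LEFT=2

Answer: FHEACHGBCEBF 1 2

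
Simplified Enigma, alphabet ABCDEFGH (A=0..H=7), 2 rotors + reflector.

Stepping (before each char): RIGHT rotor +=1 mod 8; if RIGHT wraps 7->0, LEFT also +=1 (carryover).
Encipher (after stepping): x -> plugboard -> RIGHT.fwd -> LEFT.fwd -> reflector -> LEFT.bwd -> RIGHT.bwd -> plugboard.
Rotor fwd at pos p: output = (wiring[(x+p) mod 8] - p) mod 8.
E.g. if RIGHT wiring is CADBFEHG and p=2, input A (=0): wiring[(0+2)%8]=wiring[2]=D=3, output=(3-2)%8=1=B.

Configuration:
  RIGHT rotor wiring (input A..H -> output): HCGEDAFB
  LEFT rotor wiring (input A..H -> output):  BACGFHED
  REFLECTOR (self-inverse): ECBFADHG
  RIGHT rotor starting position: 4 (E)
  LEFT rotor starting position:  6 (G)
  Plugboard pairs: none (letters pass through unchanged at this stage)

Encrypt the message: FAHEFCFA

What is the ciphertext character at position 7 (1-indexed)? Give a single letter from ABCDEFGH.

Char 1 ('F'): step: R->5, L=6; F->plug->F->R->B->L->F->refl->D->L'->C->R'->D->plug->D
Char 2 ('A'): step: R->6, L=6; A->plug->A->R->H->L->B->refl->C->L'->D->R'->B->plug->B
Char 3 ('H'): step: R->7, L=6; H->plug->H->R->G->L->H->refl->G->L'->A->R'->B->plug->B
Char 4 ('E'): step: R->0, L->7 (L advanced); E->plug->E->R->D->L->D->refl->F->L'->H->R'->A->plug->A
Char 5 ('F'): step: R->1, L=7; F->plug->F->R->E->L->H->refl->G->L'->F->R'->B->plug->B
Char 6 ('C'): step: R->2, L=7; C->plug->C->R->B->L->C->refl->B->L'->C->R'->B->plug->B
Char 7 ('F'): step: R->3, L=7; F->plug->F->R->E->L->H->refl->G->L'->F->R'->C->plug->C

C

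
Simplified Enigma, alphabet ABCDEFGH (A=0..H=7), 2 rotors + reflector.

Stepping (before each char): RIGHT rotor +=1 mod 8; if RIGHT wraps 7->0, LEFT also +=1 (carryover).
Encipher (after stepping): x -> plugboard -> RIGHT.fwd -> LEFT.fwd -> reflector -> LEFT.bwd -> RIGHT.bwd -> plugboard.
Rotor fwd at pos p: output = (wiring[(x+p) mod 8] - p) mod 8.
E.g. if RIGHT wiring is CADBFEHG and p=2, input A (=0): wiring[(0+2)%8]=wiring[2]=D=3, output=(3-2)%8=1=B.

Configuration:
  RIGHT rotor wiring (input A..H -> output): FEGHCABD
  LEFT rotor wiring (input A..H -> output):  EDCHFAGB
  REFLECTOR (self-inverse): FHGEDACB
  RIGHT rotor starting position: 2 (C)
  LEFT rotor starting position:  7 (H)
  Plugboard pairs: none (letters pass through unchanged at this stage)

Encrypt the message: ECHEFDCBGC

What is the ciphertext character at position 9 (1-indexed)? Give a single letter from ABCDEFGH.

Char 1 ('E'): step: R->3, L=7; E->plug->E->R->A->L->C->refl->G->L'->F->R'->C->plug->C
Char 2 ('C'): step: R->4, L=7; C->plug->C->R->F->L->G->refl->C->L'->A->R'->F->plug->F
Char 3 ('H'): step: R->5, L=7; H->plug->H->R->F->L->G->refl->C->L'->A->R'->D->plug->D
Char 4 ('E'): step: R->6, L=7; E->plug->E->R->A->L->C->refl->G->L'->F->R'->B->plug->B
Char 5 ('F'): step: R->7, L=7; F->plug->F->R->D->L->D->refl->E->L'->C->R'->H->plug->H
Char 6 ('D'): step: R->0, L->0 (L advanced); D->plug->D->R->H->L->B->refl->H->L'->D->R'->H->plug->H
Char 7 ('C'): step: R->1, L=0; C->plug->C->R->G->L->G->refl->C->L'->C->R'->G->plug->G
Char 8 ('B'): step: R->2, L=0; B->plug->B->R->F->L->A->refl->F->L'->E->R'->A->plug->A
Char 9 ('G'): step: R->3, L=0; G->plug->G->R->B->L->D->refl->E->L'->A->R'->E->plug->E

E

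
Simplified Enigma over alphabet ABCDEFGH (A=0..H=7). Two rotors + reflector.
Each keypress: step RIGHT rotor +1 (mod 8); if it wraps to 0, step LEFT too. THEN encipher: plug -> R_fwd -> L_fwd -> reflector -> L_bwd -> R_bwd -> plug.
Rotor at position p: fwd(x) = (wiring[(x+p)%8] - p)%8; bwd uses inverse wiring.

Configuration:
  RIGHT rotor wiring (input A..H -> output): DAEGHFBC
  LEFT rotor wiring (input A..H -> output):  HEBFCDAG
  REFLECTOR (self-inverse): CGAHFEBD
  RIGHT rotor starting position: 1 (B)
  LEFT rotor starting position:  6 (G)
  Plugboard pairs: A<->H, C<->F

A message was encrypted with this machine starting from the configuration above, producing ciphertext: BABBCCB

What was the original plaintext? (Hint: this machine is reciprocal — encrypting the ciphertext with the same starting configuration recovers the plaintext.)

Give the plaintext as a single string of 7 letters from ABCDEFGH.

Char 1 ('B'): step: R->2, L=6; B->plug->B->R->E->L->D->refl->H->L'->F->R'->C->plug->F
Char 2 ('A'): step: R->3, L=6; A->plug->H->R->B->L->A->refl->C->L'->A->R'->F->plug->C
Char 3 ('B'): step: R->4, L=6; B->plug->B->R->B->L->A->refl->C->L'->A->R'->G->plug->G
Char 4 ('B'): step: R->5, L=6; B->plug->B->R->E->L->D->refl->H->L'->F->R'->C->plug->F
Char 5 ('C'): step: R->6, L=6; C->plug->F->R->A->L->C->refl->A->L'->B->R'->G->plug->G
Char 6 ('C'): step: R->7, L=6; C->plug->F->R->A->L->C->refl->A->L'->B->R'->C->plug->F
Char 7 ('B'): step: R->0, L->7 (L advanced); B->plug->B->R->A->L->H->refl->D->L'->F->R'->F->plug->C

Answer: FCGFGFC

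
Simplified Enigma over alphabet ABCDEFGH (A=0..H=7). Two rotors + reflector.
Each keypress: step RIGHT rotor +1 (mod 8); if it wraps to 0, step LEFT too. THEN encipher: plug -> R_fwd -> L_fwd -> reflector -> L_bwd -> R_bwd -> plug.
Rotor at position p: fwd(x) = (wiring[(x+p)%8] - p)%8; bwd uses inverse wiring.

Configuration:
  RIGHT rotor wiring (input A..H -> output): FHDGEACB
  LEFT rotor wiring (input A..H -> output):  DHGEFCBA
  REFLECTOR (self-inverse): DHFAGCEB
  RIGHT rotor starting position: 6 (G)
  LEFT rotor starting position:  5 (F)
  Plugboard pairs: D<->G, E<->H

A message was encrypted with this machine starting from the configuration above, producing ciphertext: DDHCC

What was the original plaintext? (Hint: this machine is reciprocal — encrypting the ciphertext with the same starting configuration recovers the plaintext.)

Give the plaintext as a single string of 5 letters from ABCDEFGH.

Answer: EECAG

Derivation:
Char 1 ('D'): step: R->7, L=5; D->plug->G->R->B->L->E->refl->G->L'->D->R'->H->plug->E
Char 2 ('D'): step: R->0, L->6 (L advanced); D->plug->G->R->C->L->F->refl->C->L'->B->R'->H->plug->E
Char 3 ('H'): step: R->1, L=6; H->plug->E->R->H->L->E->refl->G->L'->F->R'->C->plug->C
Char 4 ('C'): step: R->2, L=6; C->plug->C->R->C->L->F->refl->C->L'->B->R'->A->plug->A
Char 5 ('C'): step: R->3, L=6; C->plug->C->R->F->L->G->refl->E->L'->H->R'->D->plug->G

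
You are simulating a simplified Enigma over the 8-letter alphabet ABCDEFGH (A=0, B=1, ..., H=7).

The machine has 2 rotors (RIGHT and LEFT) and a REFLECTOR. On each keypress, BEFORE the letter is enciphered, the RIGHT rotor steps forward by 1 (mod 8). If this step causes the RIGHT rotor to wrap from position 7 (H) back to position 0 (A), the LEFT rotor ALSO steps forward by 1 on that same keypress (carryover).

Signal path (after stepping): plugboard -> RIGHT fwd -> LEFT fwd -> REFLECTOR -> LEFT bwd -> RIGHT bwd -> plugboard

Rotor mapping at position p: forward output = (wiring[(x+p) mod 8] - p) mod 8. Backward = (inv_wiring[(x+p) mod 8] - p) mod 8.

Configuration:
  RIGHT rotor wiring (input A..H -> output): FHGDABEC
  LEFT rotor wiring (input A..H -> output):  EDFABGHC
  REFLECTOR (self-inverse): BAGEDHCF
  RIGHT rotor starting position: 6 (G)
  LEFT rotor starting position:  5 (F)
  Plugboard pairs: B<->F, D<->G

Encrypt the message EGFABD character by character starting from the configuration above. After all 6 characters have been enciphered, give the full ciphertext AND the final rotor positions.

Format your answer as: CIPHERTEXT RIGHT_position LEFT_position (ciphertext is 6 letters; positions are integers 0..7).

Answer: BDCDFF 4 6

Derivation:
Char 1 ('E'): step: R->7, L=5; E->plug->E->R->E->L->G->refl->C->L'->B->R'->F->plug->B
Char 2 ('G'): step: R->0, L->6 (L advanced); G->plug->D->R->D->L->F->refl->H->L'->E->R'->G->plug->D
Char 3 ('F'): step: R->1, L=6; F->plug->B->R->F->L->C->refl->G->L'->C->R'->C->plug->C
Char 4 ('A'): step: R->2, L=6; A->plug->A->R->E->L->H->refl->F->L'->D->R'->G->plug->D
Char 5 ('B'): step: R->3, L=6; B->plug->F->R->C->L->G->refl->C->L'->F->R'->B->plug->F
Char 6 ('D'): step: R->4, L=6; D->plug->G->R->C->L->G->refl->C->L'->F->R'->B->plug->F
Final: ciphertext=BDCDFF, RIGHT=4, LEFT=6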